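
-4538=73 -4611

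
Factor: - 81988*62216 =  - 5100965408 = - 2^5*7^1*11^1*101^1*103^1*199^1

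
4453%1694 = 1065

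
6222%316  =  218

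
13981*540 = 7549740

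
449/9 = 449/9  =  49.89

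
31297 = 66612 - 35315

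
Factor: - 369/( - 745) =3^2 * 5^( - 1 )* 41^1* 149^ ( - 1)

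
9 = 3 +6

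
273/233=273/233  =  1.17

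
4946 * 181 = 895226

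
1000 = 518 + 482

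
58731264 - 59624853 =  - 893589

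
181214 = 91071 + 90143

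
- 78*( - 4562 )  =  355836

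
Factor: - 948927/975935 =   -  3^1 * 5^( - 1)*7^1*19^ ( - 1)*73^1*619^1*10273^( - 1) 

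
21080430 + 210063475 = 231143905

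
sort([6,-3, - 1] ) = [-3, - 1,6] 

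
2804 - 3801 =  - 997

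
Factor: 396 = 2^2*3^2*11^1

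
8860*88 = 779680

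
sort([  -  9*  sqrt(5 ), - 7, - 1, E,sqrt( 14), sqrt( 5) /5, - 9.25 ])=[ - 9*sqrt( 5 ),- 9.25,-7, - 1, sqrt( 5) /5, E,sqrt(14 )] 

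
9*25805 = 232245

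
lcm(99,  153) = 1683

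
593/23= 593/23 = 25.78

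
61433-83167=-21734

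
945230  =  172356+772874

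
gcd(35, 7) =7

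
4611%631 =194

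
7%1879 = 7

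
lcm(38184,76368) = 76368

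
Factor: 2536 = 2^3 * 317^1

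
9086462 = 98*92719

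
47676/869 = 47676/869=54.86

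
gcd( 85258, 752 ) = 94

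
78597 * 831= 65314107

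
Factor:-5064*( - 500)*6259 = 15847788000 =2^5 * 3^1*5^3*11^1*211^1*569^1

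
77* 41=3157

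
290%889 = 290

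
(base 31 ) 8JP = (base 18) 17B4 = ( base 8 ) 20156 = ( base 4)2001232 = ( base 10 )8302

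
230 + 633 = 863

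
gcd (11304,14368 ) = 8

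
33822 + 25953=59775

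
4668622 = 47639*98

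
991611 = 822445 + 169166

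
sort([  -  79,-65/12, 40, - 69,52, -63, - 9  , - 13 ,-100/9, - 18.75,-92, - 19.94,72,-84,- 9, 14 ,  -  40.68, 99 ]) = [  -  92, - 84, - 79, - 69, - 63, -40.68,-19.94 ,-18.75,-13, - 100/9, - 9,-9, - 65/12 , 14,  40,52,72,99 ] 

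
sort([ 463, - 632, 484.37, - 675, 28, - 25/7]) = [- 675, - 632,-25/7, 28,463, 484.37 ]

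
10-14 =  - 4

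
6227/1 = 6227 = 6227.00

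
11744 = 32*367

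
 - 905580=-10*90558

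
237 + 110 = 347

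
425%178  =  69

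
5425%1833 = 1759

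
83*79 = 6557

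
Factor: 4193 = 7^1*599^1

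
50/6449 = 50/6449 = 0.01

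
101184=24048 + 77136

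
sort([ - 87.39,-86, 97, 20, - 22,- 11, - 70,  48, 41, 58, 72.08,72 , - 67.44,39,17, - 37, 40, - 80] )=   [ - 87.39,-86,  -  80,  -  70 , - 67.44,-37,- 22,-11, 17,20,39 , 40, 41,48,58,  72,72.08 , 97 ] 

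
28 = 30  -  2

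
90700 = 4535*20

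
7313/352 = 7313/352 = 20.78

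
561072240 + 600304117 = 1161376357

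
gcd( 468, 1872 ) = 468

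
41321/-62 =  -667+33/62 = -666.47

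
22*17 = 374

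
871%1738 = 871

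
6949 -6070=879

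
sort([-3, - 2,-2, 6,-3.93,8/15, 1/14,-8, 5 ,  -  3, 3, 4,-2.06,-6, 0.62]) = [ - 8,  -  6,-3.93,-3 ,  -  3, - 2.06,-2, -2, 1/14, 8/15, 0.62,3 , 4, 5,6]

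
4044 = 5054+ - 1010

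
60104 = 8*7513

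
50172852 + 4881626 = 55054478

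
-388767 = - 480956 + 92189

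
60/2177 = 60/2177 =0.03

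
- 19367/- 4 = 4841 + 3/4 = 4841.75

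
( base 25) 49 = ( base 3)11001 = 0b1101101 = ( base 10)109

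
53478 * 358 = 19145124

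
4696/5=4696/5= 939.20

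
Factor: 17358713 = 43^1*499^1 *809^1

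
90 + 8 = 98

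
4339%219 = 178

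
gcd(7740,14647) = 1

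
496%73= 58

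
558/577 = 558/577 = 0.97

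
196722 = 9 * 21858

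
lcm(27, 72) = 216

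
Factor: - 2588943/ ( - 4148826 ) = 2^( - 1 )*7^1*11^( - 1)*113^1*1091^1 * 62861^(  -  1 )= 862981/1382942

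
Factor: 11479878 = 2^1 * 3^2*637771^1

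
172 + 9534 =9706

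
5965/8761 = 5965/8761=0.68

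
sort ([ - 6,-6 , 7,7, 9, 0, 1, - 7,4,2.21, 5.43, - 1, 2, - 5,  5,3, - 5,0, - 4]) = [  -  7,-6,-6, - 5,-5 ,-4, - 1,0 , 0,  1,2,2.21,3,4, 5,5.43,7, 7, 9] 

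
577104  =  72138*8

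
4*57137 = 228548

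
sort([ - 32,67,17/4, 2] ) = [- 32,2,  17/4,67 ] 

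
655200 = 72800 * 9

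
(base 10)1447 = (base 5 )21242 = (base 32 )1d7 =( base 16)5A7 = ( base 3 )1222121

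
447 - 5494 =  - 5047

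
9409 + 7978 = 17387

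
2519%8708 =2519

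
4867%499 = 376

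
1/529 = 1/529 = 0.00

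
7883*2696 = 21252568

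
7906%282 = 10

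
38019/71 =38019/71 = 535.48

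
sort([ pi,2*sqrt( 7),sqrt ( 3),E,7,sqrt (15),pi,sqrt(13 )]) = [ sqrt(3),E,pi,pi, sqrt(13 ),  sqrt(15), 2*sqrt (7 ), 7 ] 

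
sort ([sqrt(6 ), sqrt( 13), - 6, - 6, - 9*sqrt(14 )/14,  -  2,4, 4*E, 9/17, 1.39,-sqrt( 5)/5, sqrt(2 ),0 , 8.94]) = [ - 6, - 6 ,  -  9*sqrt (14)/14  , - 2,  -  sqrt (5)/5, 0 , 9/17, 1.39, sqrt( 2),sqrt( 6),sqrt(13), 4, 8.94, 4*E]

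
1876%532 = 280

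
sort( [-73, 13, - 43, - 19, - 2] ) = [ - 73 ,- 43, - 19, - 2,13]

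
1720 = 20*86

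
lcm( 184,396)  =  18216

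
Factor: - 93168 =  - 2^4*3^2*647^1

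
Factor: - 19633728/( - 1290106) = 9816864/645053 = 2^5*3^1*41^( - 1 )*15733^( - 1 )*102259^1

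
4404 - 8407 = - 4003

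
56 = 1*56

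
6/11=6/11 = 0.55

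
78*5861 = 457158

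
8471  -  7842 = 629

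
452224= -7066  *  ( - 64)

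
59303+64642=123945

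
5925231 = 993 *5967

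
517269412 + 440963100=958232512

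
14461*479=6926819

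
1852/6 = 308+2/3=308.67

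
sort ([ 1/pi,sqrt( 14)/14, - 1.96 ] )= [ - 1.96,  sqrt( 14)/14, 1/pi]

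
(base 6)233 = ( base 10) 93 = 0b1011101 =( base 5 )333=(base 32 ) 2T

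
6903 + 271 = 7174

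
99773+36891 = 136664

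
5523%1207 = 695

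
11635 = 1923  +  9712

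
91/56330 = 91/56330=0.00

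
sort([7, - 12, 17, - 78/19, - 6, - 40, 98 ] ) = [ - 40, - 12, - 6,-78/19, 7, 17,98]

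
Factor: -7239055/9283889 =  - 5^1*71^( - 1)*229^( - 1)*571^ (-1) * 1447811^1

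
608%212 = 184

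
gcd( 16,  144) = 16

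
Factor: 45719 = 131^1*349^1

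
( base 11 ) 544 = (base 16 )28d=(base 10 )653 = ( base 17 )247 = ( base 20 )1cd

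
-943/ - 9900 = 943/9900=0.10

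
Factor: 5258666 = 2^1 *7^1*  101^1 * 3719^1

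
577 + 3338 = 3915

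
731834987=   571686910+160148077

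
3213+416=3629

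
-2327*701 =  -  1631227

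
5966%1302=758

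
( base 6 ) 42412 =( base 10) 5768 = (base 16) 1688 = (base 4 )1122020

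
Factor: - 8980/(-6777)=2^2*3^(  -  3)*5^1*251^( - 1)* 449^1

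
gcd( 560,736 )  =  16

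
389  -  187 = 202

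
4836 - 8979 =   -  4143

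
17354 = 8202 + 9152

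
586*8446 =4949356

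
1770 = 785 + 985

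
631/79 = 631/79=7.99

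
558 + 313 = 871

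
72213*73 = 5271549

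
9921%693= 219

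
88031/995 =88 + 471/995 = 88.47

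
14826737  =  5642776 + 9183961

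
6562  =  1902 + 4660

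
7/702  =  7/702 = 0.01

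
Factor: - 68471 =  - 13^1*23^1*229^1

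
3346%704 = 530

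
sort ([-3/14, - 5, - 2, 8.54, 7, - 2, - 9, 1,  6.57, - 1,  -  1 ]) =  [-9,-5,-2,- 2, - 1,-1, - 3/14, 1, 6.57,  7 , 8.54 ]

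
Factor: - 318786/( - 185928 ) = 871/508 = 2^( - 2 )*13^1* 67^1*127^( - 1 ) 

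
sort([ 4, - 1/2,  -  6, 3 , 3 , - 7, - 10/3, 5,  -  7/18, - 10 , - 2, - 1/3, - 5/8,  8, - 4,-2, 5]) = [ - 10, - 7, - 6, - 4, - 10/3, - 2, - 2,-5/8, - 1/2, - 7/18, - 1/3, 3,3, 4,5 , 5, 8 ] 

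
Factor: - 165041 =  - 165041^1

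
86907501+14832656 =101740157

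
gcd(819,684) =9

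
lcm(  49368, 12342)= 49368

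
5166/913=5166/913 = 5.66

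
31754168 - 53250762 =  - 21496594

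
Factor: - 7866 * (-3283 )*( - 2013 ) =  - 2^1*3^3*7^2*11^1*19^1*23^1*61^1*67^1 = - 51983869014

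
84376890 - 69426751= 14950139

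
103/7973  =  103/7973 =0.01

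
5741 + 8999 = 14740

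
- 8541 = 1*( - 8541) 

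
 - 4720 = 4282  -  9002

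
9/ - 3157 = -1+3148/3157 = -0.00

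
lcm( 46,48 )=1104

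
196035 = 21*9335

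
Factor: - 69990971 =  - 43^1*109^2*  137^1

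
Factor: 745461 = 3^2 *113^1*733^1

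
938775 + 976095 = 1914870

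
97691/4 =97691/4 = 24422.75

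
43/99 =43/99 = 0.43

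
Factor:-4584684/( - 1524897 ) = 1528228/508299 = 2^2*3^( - 1)*11^ ( - 1)*13^1*73^( - 1)*211^( -1)*29389^1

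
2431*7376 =17931056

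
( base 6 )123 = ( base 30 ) 1l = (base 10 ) 51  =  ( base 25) 21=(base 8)63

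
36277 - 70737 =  - 34460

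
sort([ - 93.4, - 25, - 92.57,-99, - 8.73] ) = [ - 99, - 93.4 , - 92.57, - 25, - 8.73] 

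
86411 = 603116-516705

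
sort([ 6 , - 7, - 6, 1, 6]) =[ - 7, - 6, 1,  6,6]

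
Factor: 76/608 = 1/8= 2^( - 3)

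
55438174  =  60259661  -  4821487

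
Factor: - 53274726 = -2^1*3^3*986569^1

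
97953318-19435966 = 78517352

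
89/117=89/117= 0.76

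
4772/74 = 64+ 18/37  =  64.49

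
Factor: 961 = 31^2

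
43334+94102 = 137436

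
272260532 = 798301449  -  526040917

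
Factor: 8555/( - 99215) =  - 29^1*59^1 * 19843^( - 1) = - 1711/19843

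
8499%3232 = 2035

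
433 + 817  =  1250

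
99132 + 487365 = 586497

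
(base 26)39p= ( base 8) 4357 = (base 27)33J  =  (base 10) 2287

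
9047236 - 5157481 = 3889755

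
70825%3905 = 535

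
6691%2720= 1251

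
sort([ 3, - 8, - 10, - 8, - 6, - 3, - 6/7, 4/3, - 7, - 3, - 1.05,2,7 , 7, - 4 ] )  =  [ - 10, - 8, - 8 , -7, - 6,  -  4,- 3, - 3, -1.05, - 6/7,  4/3,  2, 3,7, 7] 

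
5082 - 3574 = 1508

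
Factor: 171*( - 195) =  - 33345 = - 3^3*5^1 * 13^1 *19^1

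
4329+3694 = 8023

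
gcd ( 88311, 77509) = 1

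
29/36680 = 29/36680 = 0.00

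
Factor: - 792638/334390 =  - 56617/23885= -5^( - 1)*11^1*17^( - 1 )*281^( - 1) * 5147^1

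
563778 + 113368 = 677146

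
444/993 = 148/331 = 0.45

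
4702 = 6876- 2174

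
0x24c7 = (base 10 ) 9415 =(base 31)9om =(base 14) 3607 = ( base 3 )110220201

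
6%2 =0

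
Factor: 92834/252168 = 349/948 = 2^( - 2) *3^( - 1)*79^( - 1 )*349^1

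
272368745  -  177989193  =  94379552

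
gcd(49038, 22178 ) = 2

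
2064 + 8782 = 10846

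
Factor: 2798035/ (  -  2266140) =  - 2^ ( - 2)*  3^ ( - 1)*19^1*179^(  -  1)*211^( - 1)*29453^1 = - 559607/453228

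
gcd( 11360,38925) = 5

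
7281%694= 341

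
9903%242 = 223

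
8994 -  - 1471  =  10465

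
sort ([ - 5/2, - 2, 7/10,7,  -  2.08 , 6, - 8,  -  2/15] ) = [ - 8, - 5/2, -2.08, - 2, - 2/15 , 7/10, 6, 7]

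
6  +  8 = 14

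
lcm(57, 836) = 2508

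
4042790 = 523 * 7730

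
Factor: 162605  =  5^1*17^1*1913^1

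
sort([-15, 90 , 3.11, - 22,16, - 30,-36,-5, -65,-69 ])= [ - 69, - 65,-36,- 30, - 22, - 15,-5, 3.11,16, 90 ]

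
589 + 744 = 1333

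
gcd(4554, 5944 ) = 2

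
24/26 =12/13 = 0.92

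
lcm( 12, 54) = 108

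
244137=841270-597133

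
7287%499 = 301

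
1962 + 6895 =8857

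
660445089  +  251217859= 911662948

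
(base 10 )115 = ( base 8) 163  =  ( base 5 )430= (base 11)A5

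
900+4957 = 5857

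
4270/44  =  2135/22 = 97.05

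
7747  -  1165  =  6582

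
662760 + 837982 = 1500742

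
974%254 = 212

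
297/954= 33/106 = 0.31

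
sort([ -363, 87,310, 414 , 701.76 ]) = [ - 363, 87,310, 414, 701.76] 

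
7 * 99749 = 698243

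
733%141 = 28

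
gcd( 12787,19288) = 1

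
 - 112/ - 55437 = 112/55437 = 0.00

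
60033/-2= - 60033/2 = - 30016.50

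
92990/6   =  46495/3 = 15498.33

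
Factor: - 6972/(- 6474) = 14/13 = 2^1*7^1*13^( - 1) 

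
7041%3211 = 619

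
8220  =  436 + 7784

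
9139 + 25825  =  34964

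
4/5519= 4/5519 = 0.00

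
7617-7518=99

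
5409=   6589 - 1180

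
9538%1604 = 1518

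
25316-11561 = 13755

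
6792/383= 6792/383 = 17.73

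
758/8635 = 758/8635 = 0.09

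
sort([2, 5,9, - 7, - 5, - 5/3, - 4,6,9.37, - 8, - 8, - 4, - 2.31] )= [ - 8,-8, - 7, - 5, - 4,-4, - 2.31, - 5/3,2, 5, 6,9, 9.37]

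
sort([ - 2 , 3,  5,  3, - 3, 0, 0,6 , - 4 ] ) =[ - 4,- 3 ,- 2,0, 0,3,3,5 , 6] 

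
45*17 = 765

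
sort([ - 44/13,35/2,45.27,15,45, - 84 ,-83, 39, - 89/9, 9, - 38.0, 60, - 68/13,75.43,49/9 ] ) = [ - 84,  -  83, - 38.0, - 89/9, - 68/13, - 44/13,49/9, 9 , 15 , 35/2,39, 45, 45.27,60,75.43] 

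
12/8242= 6/4121 = 0.00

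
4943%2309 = 325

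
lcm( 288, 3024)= 6048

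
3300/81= 40 + 20/27= 40.74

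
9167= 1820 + 7347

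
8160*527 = 4300320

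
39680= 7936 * 5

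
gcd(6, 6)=6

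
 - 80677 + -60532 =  - 141209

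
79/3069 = 79/3069 = 0.03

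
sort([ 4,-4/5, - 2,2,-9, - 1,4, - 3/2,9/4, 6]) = [-9, - 2, - 3/2, - 1, - 4/5, 2,9/4, 4,4,6]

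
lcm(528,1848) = 3696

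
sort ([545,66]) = [ 66,545] 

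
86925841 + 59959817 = 146885658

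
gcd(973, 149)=1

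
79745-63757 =15988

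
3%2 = 1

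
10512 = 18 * 584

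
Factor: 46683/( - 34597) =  - 3^3*7^1*13^1*19^1*29^( - 1 )*1193^( - 1) 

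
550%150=100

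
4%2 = 0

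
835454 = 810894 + 24560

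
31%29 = 2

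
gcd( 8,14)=2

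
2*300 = 600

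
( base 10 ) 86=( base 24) 3E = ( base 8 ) 126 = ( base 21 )42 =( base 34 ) 2i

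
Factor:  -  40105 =-5^1*13^1 * 617^1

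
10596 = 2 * 5298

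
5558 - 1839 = 3719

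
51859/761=68 + 111/761 = 68.15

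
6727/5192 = 1 + 1535/5192 = 1.30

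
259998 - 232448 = 27550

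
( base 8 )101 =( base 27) 2B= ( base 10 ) 65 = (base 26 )2d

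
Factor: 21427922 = 2^1*17^1 * 199^1 * 3167^1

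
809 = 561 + 248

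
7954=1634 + 6320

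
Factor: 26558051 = 13^1*101^1*113^1*179^1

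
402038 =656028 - 253990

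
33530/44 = 762+ 1/22 = 762.05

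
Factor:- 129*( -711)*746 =2^1*3^3*  43^1*79^1*373^1 = 68422374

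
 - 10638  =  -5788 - 4850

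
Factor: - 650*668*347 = - 150667400 = - 2^3*5^2*13^1*167^1*347^1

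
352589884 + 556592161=909182045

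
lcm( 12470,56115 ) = 112230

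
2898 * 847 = 2454606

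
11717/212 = 11717/212  =  55.27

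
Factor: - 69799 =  - 223^1 * 313^1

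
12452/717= 17 + 263/717 = 17.37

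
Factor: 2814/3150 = 3^( - 1)*5^( - 2)*67^1 = 67/75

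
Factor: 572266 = 2^1*101^1*2833^1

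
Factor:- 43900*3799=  - 166776100 =-2^2*5^2*29^1*131^1 * 439^1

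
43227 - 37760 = 5467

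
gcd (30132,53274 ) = 6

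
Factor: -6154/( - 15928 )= 17/44=2^( - 2 )*11^(-1 )*17^1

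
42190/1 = 42190=42190.00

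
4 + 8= 12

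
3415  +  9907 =13322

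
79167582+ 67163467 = 146331049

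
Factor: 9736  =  2^3 * 1217^1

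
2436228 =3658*666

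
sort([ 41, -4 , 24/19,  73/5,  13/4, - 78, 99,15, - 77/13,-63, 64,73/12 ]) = [-78,  -  63,-77/13,  -  4,  24/19,13/4, 73/12,73/5,15,41,64,99]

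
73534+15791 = 89325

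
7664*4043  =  30985552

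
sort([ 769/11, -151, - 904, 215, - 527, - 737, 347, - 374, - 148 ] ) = [-904, - 737,-527  , - 374, - 151, - 148,769/11,215 , 347]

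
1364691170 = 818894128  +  545797042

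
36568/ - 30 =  - 1219  +  1/15 = - 1218.93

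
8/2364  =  2/591   =  0.00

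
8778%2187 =30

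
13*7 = 91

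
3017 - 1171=1846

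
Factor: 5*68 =2^2*5^1*17^1 = 340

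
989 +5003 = 5992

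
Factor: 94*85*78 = 623220= 2^2*3^1* 5^1*13^1*17^1*47^1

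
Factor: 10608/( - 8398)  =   - 24/19  =  - 2^3*3^1*19^ ( - 1 ) 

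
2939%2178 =761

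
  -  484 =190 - 674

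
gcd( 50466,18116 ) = 1294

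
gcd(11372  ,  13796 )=4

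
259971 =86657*3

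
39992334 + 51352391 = 91344725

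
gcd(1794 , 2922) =6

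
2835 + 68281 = 71116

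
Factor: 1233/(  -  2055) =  - 3/5 =- 3^1*5^( - 1) 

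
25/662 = 25/662 = 0.04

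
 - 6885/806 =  - 9+369/806 = -8.54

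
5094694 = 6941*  734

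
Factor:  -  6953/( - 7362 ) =17/18 = 2^(  -  1)*3^(  -  2)*17^1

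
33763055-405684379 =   -  371921324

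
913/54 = 16 + 49/54 = 16.91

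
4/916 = 1/229 = 0.00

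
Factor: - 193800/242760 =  - 95/119= - 5^1*7^( - 1)*17^ (-1)* 19^1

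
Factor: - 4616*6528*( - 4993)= 2^10*3^1*17^1*577^1*4993^1= 150455307264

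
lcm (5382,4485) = 26910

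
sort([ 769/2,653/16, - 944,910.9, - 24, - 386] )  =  [ - 944, - 386,- 24, 653/16,769/2,910.9 ]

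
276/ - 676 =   -  69/169 = - 0.41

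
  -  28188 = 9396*(  -  3) 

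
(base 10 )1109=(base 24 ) 1M5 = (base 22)269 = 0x455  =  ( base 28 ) 1BH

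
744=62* 12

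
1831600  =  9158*200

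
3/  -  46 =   -  3/46 = - 0.07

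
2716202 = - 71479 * (  -  38 ) 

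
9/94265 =9/94265 = 0.00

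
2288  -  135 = 2153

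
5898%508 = 310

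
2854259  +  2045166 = 4899425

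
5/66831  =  5/66831  =  0.00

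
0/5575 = 0 = 0.00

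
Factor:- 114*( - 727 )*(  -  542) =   -  2^2*3^1*19^1 * 271^1*727^1 =- 44919876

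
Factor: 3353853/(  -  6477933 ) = - 7^ ( - 1)*11^(-1 ) * 29^( - 1) * 353^1*967^ ( - 1)*3167^1 =- 1117951/2159311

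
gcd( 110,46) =2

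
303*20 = 6060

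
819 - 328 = 491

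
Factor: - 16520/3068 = -2^1*5^1*7^1*13^( - 1) =- 70/13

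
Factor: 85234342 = 2^1*19^1 * 43^1*52163^1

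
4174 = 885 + 3289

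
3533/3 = 1177 + 2/3 = 1177.67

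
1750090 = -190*(  -  9211)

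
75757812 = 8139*9308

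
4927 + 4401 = 9328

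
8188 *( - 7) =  - 57316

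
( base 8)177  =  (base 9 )151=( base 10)127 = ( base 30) 47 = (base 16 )7F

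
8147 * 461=3755767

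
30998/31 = 999 + 29/31=999.94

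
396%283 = 113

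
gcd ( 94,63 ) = 1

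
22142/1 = 22142 = 22142.00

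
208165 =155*1343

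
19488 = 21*928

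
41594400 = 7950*5232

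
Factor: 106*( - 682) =-72292 = - 2^2 * 11^1  *  31^1*53^1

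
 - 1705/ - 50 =341/10 =34.10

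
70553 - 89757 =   -  19204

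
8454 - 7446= 1008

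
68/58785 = 68/58785= 0.00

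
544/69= 7 + 61/69 = 7.88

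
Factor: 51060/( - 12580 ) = -69/17 = -3^1*17^( - 1)*23^1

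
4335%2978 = 1357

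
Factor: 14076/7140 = 3^1*5^(-1 )*7^( - 1)*23^1 = 69/35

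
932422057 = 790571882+141850175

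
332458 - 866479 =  - 534021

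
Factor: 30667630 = 2^1 * 5^1*7^3*8941^1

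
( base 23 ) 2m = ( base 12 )58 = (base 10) 68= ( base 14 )4C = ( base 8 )104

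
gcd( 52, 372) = 4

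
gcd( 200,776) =8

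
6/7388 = 3/3694 =0.00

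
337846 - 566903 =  - 229057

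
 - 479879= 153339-633218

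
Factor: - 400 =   -  2^4*5^2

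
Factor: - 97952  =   - 2^5 * 3061^1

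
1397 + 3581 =4978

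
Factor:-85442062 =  - 2^1 * 29^1 * 97^1*15187^1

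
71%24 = 23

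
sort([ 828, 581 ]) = [ 581, 828 ]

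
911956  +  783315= 1695271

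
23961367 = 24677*971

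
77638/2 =38819 = 38819.00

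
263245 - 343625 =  - 80380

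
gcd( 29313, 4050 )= 9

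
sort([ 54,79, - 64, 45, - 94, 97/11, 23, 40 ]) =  [ - 94, - 64, 97/11,23,40,45, 54,79]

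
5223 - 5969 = -746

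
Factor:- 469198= - 2^1*234599^1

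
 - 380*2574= -978120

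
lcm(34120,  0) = 0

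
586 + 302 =888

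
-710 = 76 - 786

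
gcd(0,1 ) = 1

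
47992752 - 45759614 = 2233138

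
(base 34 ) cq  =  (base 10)434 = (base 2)110110010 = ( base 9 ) 532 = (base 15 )1de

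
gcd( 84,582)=6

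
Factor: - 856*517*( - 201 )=88952952 = 2^3*3^1*11^1*47^1*67^1*107^1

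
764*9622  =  7351208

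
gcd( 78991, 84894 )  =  1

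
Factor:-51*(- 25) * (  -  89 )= - 113475= - 3^1*5^2 * 17^1*89^1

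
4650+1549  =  6199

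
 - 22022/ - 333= 22022/333 = 66.13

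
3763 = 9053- 5290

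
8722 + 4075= 12797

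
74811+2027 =76838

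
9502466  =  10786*881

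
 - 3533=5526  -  9059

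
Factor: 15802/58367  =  2^1*7901^1*58367^ ( - 1) 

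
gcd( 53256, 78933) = 951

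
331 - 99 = 232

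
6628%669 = 607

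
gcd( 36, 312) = 12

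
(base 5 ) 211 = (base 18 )32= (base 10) 56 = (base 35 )1l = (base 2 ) 111000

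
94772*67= 6349724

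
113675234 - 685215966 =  - 571540732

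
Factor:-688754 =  - 2^1*11^1*31307^1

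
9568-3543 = 6025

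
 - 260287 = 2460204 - 2720491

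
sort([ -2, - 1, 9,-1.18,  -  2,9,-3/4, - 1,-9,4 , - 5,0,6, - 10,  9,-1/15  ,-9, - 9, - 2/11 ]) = [-10, - 9, - 9, - 9, - 5, - 2, - 2,-1.18,-1, - 1, - 3/4, - 2/11,- 1/15,0,4,6 , 9,9,9 ] 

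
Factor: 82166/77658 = 3^( - 1 )*43^( - 2 )*5869^1 = 5869/5547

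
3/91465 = 3/91465 =0.00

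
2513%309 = 41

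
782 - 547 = 235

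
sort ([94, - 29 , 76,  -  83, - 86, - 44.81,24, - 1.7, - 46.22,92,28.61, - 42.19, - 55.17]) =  [-86, - 83, - 55.17, - 46.22, - 44.81,-42.19 ,-29, - 1.7, 24  ,  28.61, 76, 92 , 94 ] 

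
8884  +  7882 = 16766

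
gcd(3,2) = 1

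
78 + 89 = 167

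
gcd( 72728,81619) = 1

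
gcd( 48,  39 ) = 3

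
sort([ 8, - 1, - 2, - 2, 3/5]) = [ - 2 ,  -  2 , - 1,  3/5,8 ] 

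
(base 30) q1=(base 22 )1db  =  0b1100001101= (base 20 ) 1J1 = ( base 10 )781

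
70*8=560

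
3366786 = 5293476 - 1926690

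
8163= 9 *907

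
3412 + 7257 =10669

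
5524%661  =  236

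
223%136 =87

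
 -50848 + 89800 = 38952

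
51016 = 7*7288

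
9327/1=9327 = 9327.00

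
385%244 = 141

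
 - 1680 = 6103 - 7783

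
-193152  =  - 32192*6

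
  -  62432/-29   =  62432/29 = 2152.83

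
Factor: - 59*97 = - 59^1*97^1=- 5723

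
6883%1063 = 505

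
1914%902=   110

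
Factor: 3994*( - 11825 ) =-2^1 * 5^2*11^1*43^1*1997^1 = -47229050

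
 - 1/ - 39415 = 1/39415 = 0.00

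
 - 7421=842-8263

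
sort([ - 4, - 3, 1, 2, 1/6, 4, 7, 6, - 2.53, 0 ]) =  [ - 4, - 3, - 2.53,0,1/6, 1,  2, 4, 6, 7]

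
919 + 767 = 1686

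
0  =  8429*0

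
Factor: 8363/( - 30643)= - 8363^1*30643^ ( - 1 ) 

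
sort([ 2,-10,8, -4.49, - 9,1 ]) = [ - 10,-9,  -  4.49, 1,2, 8 ]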